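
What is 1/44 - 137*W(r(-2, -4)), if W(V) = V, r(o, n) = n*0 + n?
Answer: 24113/44 ≈ 548.02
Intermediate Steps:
r(o, n) = n (r(o, n) = 0 + n = n)
1/44 - 137*W(r(-2, -4)) = 1/44 - 137*(-4) = 1/44 + 548 = 24113/44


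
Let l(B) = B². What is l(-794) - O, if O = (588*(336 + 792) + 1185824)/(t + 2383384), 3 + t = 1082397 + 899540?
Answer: 1376025884780/2182659 ≈ 6.3044e+5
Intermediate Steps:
t = 1981934 (t = -3 + (1082397 + 899540) = -3 + 1981937 = 1981934)
O = 924544/2182659 (O = (588*(336 + 792) + 1185824)/(1981934 + 2383384) = (588*1128 + 1185824)/4365318 = (663264 + 1185824)*(1/4365318) = 1849088*(1/4365318) = 924544/2182659 ≈ 0.42359)
l(-794) - O = (-794)² - 1*924544/2182659 = 630436 - 924544/2182659 = 1376025884780/2182659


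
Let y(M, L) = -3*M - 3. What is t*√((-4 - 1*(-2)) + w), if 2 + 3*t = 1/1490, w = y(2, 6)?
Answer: -993*I*√11/1490 ≈ -2.2103*I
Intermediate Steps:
y(M, L) = -3 - 3*M
w = -9 (w = -3 - 3*2 = -3 - 6 = -9)
t = -993/1490 (t = -⅔ + (⅓)/1490 = -⅔ + (⅓)*(1/1490) = -⅔ + 1/4470 = -993/1490 ≈ -0.66644)
t*√((-4 - 1*(-2)) + w) = -993*√((-4 - 1*(-2)) - 9)/1490 = -993*√((-4 + 2) - 9)/1490 = -993*√(-2 - 9)/1490 = -993*I*√11/1490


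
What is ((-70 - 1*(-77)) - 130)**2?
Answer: 15129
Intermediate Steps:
((-70 - 1*(-77)) - 130)**2 = ((-70 + 77) - 130)**2 = (7 - 130)**2 = (-123)**2 = 15129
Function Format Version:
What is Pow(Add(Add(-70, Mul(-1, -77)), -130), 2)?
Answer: 15129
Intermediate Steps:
Pow(Add(Add(-70, Mul(-1, -77)), -130), 2) = Pow(Add(Add(-70, 77), -130), 2) = Pow(Add(7, -130), 2) = Pow(-123, 2) = 15129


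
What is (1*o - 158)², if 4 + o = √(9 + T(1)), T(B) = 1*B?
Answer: (162 - √10)² ≈ 25229.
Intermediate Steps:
T(B) = B
o = -4 + √10 (o = -4 + √(9 + 1) = -4 + √10 ≈ -0.83772)
(1*o - 158)² = (1*(-4 + √10) - 158)² = ((-4 + √10) - 158)² = (-162 + √10)²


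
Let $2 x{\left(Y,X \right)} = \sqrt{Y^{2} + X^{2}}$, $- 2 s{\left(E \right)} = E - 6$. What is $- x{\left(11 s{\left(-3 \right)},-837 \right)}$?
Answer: $- \frac{9 \sqrt{34717}}{4} \approx -419.23$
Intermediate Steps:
$s{\left(E \right)} = 3 - \frac{E}{2}$ ($s{\left(E \right)} = - \frac{E - 6}{2} = - \frac{-6 + E}{2} = 3 - \frac{E}{2}$)
$x{\left(Y,X \right)} = \frac{\sqrt{X^{2} + Y^{2}}}{2}$ ($x{\left(Y,X \right)} = \frac{\sqrt{Y^{2} + X^{2}}}{2} = \frac{\sqrt{X^{2} + Y^{2}}}{2}$)
$- x{\left(11 s{\left(-3 \right)},-837 \right)} = - \frac{\sqrt{\left(-837\right)^{2} + \left(11 \left(3 - - \frac{3}{2}\right)\right)^{2}}}{2} = - \frac{\sqrt{700569 + \left(11 \left(3 + \frac{3}{2}\right)\right)^{2}}}{2} = - \frac{\sqrt{700569 + \left(11 \cdot \frac{9}{2}\right)^{2}}}{2} = - \frac{\sqrt{700569 + \left(\frac{99}{2}\right)^{2}}}{2} = - \frac{\sqrt{700569 + \frac{9801}{4}}}{2} = - \frac{\sqrt{\frac{2812077}{4}}}{2} = - \frac{\frac{9}{2} \sqrt{34717}}{2} = - \frac{9 \sqrt{34717}}{4}$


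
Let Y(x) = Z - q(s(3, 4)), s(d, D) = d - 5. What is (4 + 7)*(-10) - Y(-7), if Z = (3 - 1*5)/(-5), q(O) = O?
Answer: -562/5 ≈ -112.40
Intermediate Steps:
s(d, D) = -5 + d
Z = ⅖ (Z = (3 - 5)*(-⅕) = -2*(-⅕) = ⅖ ≈ 0.40000)
Y(x) = 12/5 (Y(x) = ⅖ - (-5 + 3) = ⅖ - 1*(-2) = ⅖ + 2 = 12/5)
(4 + 7)*(-10) - Y(-7) = (4 + 7)*(-10) - 1*12/5 = 11*(-10) - 12/5 = -110 - 12/5 = -562/5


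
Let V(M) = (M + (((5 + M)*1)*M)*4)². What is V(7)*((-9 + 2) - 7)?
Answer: -1647086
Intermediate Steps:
V(M) = (M + 4*M*(5 + M))² (V(M) = (M + ((5 + M)*M)*4)² = (M + (M*(5 + M))*4)² = (M + 4*M*(5 + M))²)
V(7)*((-9 + 2) - 7) = (7²*(21 + 4*7)²)*((-9 + 2) - 7) = (49*(21 + 28)²)*(-7 - 7) = (49*49²)*(-14) = (49*2401)*(-14) = 117649*(-14) = -1647086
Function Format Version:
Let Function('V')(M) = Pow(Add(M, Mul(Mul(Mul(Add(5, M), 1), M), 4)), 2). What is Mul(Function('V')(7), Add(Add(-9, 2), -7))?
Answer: -1647086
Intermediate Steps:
Function('V')(M) = Pow(Add(M, Mul(4, M, Add(5, M))), 2) (Function('V')(M) = Pow(Add(M, Mul(Mul(Add(5, M), M), 4)), 2) = Pow(Add(M, Mul(Mul(M, Add(5, M)), 4)), 2) = Pow(Add(M, Mul(4, M, Add(5, M))), 2))
Mul(Function('V')(7), Add(Add(-9, 2), -7)) = Mul(Mul(Pow(7, 2), Pow(Add(21, Mul(4, 7)), 2)), Add(Add(-9, 2), -7)) = Mul(Mul(49, Pow(Add(21, 28), 2)), Add(-7, -7)) = Mul(Mul(49, Pow(49, 2)), -14) = Mul(Mul(49, 2401), -14) = Mul(117649, -14) = -1647086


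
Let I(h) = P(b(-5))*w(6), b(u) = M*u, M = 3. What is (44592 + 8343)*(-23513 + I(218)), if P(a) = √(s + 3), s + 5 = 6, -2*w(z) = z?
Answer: -1244978265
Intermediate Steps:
b(u) = 3*u
w(z) = -z/2
s = 1 (s = -5 + 6 = 1)
P(a) = 2 (P(a) = √(1 + 3) = √4 = 2)
I(h) = -6 (I(h) = 2*(-½*6) = 2*(-3) = -6)
(44592 + 8343)*(-23513 + I(218)) = (44592 + 8343)*(-23513 - 6) = 52935*(-23519) = -1244978265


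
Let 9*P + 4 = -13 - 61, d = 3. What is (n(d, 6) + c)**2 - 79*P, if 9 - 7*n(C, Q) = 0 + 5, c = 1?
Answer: 101009/147 ≈ 687.14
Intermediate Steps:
n(C, Q) = 4/7 (n(C, Q) = 9/7 - (0 + 5)/7 = 9/7 - 1/7*5 = 9/7 - 5/7 = 4/7)
P = -26/3 (P = -4/9 + (-13 - 61)/9 = -4/9 + (1/9)*(-74) = -4/9 - 74/9 = -26/3 ≈ -8.6667)
(n(d, 6) + c)**2 - 79*P = (4/7 + 1)**2 - 79*(-26/3) = (11/7)**2 + 2054/3 = 121/49 + 2054/3 = 101009/147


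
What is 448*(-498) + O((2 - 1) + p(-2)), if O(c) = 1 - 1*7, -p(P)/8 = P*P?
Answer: -223110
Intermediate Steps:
p(P) = -8*P² (p(P) = -8*P*P = -8*P²)
O(c) = -6 (O(c) = 1 - 7 = -6)
448*(-498) + O((2 - 1) + p(-2)) = 448*(-498) - 6 = -223104 - 6 = -223110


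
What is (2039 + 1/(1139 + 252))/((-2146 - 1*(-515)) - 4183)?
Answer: -1418125/4043637 ≈ -0.35071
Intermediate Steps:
(2039 + 1/(1139 + 252))/((-2146 - 1*(-515)) - 4183) = (2039 + 1/1391)/((-2146 + 515) - 4183) = (2039 + 1/1391)/(-1631 - 4183) = (2836250/1391)/(-5814) = (2836250/1391)*(-1/5814) = -1418125/4043637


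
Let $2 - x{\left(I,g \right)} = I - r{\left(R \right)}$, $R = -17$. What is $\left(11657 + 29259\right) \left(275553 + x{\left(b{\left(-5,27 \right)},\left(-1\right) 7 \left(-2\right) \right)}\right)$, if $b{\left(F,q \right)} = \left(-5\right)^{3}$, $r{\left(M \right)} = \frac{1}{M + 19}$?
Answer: $11279743338$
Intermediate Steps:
$r{\left(M \right)} = \frac{1}{19 + M}$
$b{\left(F,q \right)} = -125$
$x{\left(I,g \right)} = \frac{5}{2} - I$ ($x{\left(I,g \right)} = 2 - \left(I - \frac{1}{19 - 17}\right) = 2 - \left(I - \frac{1}{2}\right) = 2 - \left(- \frac{1}{2} + I\right) = \frac{5}{2} - I$)
$\left(11657 + 29259\right) \left(275553 + x{\left(b{\left(-5,27 \right)},\left(-1\right) 7 \left(-2\right) \right)}\right) = \left(11657 + 29259\right) \left(275553 + \left(\frac{5}{2} - -125\right)\right) = 40916 \left(275553 + \left(\frac{5}{2} + 125\right)\right) = 40916 \left(275553 + \frac{255}{2}\right) = 40916 \cdot \frac{551361}{2} = 11279743338$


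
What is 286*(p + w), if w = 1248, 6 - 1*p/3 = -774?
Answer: 1026168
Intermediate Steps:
p = 2340 (p = 18 - 3*(-774) = 18 + 2322 = 2340)
286*(p + w) = 286*(2340 + 1248) = 286*3588 = 1026168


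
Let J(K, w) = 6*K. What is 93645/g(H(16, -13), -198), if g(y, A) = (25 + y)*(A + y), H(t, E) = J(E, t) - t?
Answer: 31215/6716 ≈ 4.6479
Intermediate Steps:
H(t, E) = -t + 6*E (H(t, E) = 6*E - t = -t + 6*E)
93645/g(H(16, -13), -198) = 93645/((-1*16 + 6*(-13))**2 + 25*(-198) + 25*(-1*16 + 6*(-13)) - 198*(-1*16 + 6*(-13))) = 93645/((-16 - 78)**2 - 4950 + 25*(-16 - 78) - 198*(-16 - 78)) = 93645/((-94)**2 - 4950 + 25*(-94) - 198*(-94)) = 93645/(8836 - 4950 - 2350 + 18612) = 93645/20148 = 93645*(1/20148) = 31215/6716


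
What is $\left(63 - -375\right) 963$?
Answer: $421794$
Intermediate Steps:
$\left(63 - -375\right) 963 = \left(63 + 375\right) 963 = 438 \cdot 963 = 421794$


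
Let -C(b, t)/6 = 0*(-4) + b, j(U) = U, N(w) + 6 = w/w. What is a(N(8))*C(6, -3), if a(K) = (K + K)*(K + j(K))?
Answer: -3600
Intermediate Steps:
N(w) = -5 (N(w) = -6 + w/w = -6 + 1 = -5)
a(K) = 4*K² (a(K) = (K + K)*(K + K) = (2*K)*(2*K) = 4*K²)
C(b, t) = -6*b (C(b, t) = -6*(0*(-4) + b) = -6*(0 + b) = -6*b)
a(N(8))*C(6, -3) = (4*(-5)²)*(-6*6) = (4*25)*(-36) = 100*(-36) = -3600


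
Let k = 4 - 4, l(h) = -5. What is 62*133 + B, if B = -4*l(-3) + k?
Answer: 8266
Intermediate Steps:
k = 0
B = 20 (B = -4*(-5) + 0 = 20 + 0 = 20)
62*133 + B = 62*133 + 20 = 8246 + 20 = 8266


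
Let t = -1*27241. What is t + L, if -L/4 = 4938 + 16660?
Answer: -113633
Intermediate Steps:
L = -86392 (L = -4*(4938 + 16660) = -4*21598 = -86392)
t = -27241
t + L = -27241 - 86392 = -113633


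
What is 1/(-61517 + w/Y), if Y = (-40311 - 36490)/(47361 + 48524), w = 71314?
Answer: -76801/11562510007 ≈ -6.6422e-6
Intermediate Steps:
Y = -76801/95885 ≈ -0.80097
1/(-61517 + w/Y) = 1/(-61517 + 71314/(-76801/95885)) = 1/(-61517 + 71314*(-95885/76801)) = 1/(-61517 - 6837942890/76801) = 1/(-11562510007/76801) = -76801/11562510007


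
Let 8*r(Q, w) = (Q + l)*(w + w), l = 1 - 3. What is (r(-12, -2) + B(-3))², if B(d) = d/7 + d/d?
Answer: 2809/49 ≈ 57.327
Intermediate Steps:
l = -2
r(Q, w) = w*(-2 + Q)/4 (r(Q, w) = ((Q - 2)*(w + w))/8 = ((-2 + Q)*(2*w))/8 = (2*w*(-2 + Q))/8 = w*(-2 + Q)/4)
B(d) = 1 + d/7 (B(d) = d*(⅐) + 1 = d/7 + 1 = 1 + d/7)
(r(-12, -2) + B(-3))² = ((¼)*(-2)*(-2 - 12) + (1 + (⅐)*(-3)))² = ((¼)*(-2)*(-14) + (1 - 3/7))² = (7 + 4/7)² = (53/7)² = 2809/49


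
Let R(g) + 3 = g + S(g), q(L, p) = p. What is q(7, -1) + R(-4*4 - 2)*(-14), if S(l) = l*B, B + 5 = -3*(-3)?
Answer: 1301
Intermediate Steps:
B = 4 (B = -5 - 3*(-3) = -5 + 9 = 4)
S(l) = 4*l (S(l) = l*4 = 4*l)
R(g) = -3 + 5*g (R(g) = -3 + (g + 4*g) = -3 + 5*g)
q(7, -1) + R(-4*4 - 2)*(-14) = -1 + (-3 + 5*(-4*4 - 2))*(-14) = -1 + (-3 + 5*(-16 - 2))*(-14) = -1 + (-3 + 5*(-18))*(-14) = -1 + (-3 - 90)*(-14) = -1 - 93*(-14) = -1 + 1302 = 1301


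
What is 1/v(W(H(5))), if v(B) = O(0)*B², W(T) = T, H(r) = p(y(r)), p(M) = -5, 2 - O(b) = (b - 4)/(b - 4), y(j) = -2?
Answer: 1/25 ≈ 0.040000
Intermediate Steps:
O(b) = 1 (O(b) = 2 - (b - 4)/(b - 4) = 2 - (-4 + b)/(-4 + b) = 2 - 1*1 = 2 - 1 = 1)
H(r) = -5
v(B) = B² (v(B) = 1*B² = B²)
1/v(W(H(5))) = 1/((-5)²) = 1/25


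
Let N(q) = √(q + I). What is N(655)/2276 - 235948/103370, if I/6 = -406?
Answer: -117974/51685 + I*√1781/2276 ≈ -2.2826 + 0.018542*I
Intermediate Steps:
I = -2436 (I = 6*(-406) = -2436)
N(q) = √(-2436 + q) (N(q) = √(q - 2436) = √(-2436 + q))
N(655)/2276 - 235948/103370 = √(-2436 + 655)/2276 - 235948/103370 = √(-1781)*(1/2276) - 235948*1/103370 = (I*√1781)*(1/2276) - 117974/51685 = I*√1781/2276 - 117974/51685 = -117974/51685 + I*√1781/2276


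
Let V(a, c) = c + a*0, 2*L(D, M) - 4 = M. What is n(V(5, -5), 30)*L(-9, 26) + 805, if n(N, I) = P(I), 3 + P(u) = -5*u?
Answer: -1490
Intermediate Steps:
L(D, M) = 2 + M/2
V(a, c) = c (V(a, c) = c + 0 = c)
P(u) = -3 - 5*u
n(N, I) = -3 - 5*I
n(V(5, -5), 30)*L(-9, 26) + 805 = (-3 - 5*30)*(2 + (1/2)*26) + 805 = (-3 - 150)*(2 + 13) + 805 = -153*15 + 805 = -2295 + 805 = -1490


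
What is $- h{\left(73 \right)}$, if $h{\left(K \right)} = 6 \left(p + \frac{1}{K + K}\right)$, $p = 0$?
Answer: $- \frac{3}{73} \approx -0.041096$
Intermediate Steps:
$h{\left(K \right)} = \frac{3}{K}$ ($h{\left(K \right)} = 6 \left(0 + \frac{1}{K + K}\right) = 6 \left(0 + \frac{1}{2 K}\right) = 6 \frac{1}{2 K} = \frac{3}{K}$)
$- h{\left(73 \right)} = - \frac{3}{73}$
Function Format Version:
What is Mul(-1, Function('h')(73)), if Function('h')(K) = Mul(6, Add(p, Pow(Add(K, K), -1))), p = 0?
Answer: Rational(-3, 73) ≈ -0.041096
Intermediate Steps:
Function('h')(K) = Mul(3, Pow(K, -1)) (Function('h')(K) = Mul(6, Add(0, Pow(Add(K, K), -1))) = Mul(6, Add(0, Pow(Mul(2, K), -1))) = Mul(6, Add(0, Mul(Rational(1, 2), Pow(K, -1)))) = Mul(6, Mul(Rational(1, 2), Pow(K, -1))) = Mul(3, Pow(K, -1)))
Mul(-1, Function('h')(73)) = Mul(-1, Mul(3, Pow(73, -1))) = Mul(-1, Mul(3, Rational(1, 73))) = Mul(-1, Rational(3, 73)) = Rational(-3, 73)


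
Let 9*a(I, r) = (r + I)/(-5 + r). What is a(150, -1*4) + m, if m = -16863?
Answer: -1366049/81 ≈ -16865.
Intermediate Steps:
a(I, r) = (I + r)/(9*(-5 + r)) (a(I, r) = ((r + I)/(-5 + r))/9 = ((I + r)/(-5 + r))/9 = (I + r)/(9*(-5 + r)))
a(150, -1*4) + m = (150 - 1*4)/(9*(-5 - 1*4)) - 16863 = (150 - 4)/(9*(-5 - 4)) - 16863 = (1/9)*146/(-9) - 16863 = (1/9)*(-1/9)*146 - 16863 = -146/81 - 16863 = -1366049/81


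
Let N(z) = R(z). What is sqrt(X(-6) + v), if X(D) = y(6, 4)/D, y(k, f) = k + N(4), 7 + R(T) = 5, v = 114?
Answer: 2*sqrt(255)/3 ≈ 10.646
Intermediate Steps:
R(T) = -2 (R(T) = -7 + 5 = -2)
N(z) = -2
y(k, f) = -2 + k (y(k, f) = k - 2 = -2 + k)
X(D) = 4/D (X(D) = (-2 + 6)/D = 4/D)
sqrt(X(-6) + v) = sqrt(4/(-6) + 114) = sqrt(4*(-1/6) + 114) = sqrt(-2/3 + 114) = sqrt(340/3) = 2*sqrt(255)/3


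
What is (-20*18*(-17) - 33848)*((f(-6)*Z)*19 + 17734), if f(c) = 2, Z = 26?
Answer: -519123616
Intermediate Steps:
(-20*18*(-17) - 33848)*((f(-6)*Z)*19 + 17734) = (-20*18*(-17) - 33848)*((2*26)*19 + 17734) = (-360*(-17) - 33848)*(52*19 + 17734) = (6120 - 33848)*(988 + 17734) = -27728*18722 = -519123616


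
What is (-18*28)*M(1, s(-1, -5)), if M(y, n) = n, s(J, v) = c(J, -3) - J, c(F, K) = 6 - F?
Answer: -4032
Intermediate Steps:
s(J, v) = 6 - 2*J (s(J, v) = (6 - J) - J = 6 - 2*J)
(-18*28)*M(1, s(-1, -5)) = (-18*28)*(6 - 2*(-1)) = -504*(6 + 2) = -504*8 = -4032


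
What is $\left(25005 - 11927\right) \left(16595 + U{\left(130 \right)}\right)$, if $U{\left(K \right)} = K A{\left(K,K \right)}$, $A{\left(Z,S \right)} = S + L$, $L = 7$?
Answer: $449948590$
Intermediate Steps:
$A{\left(Z,S \right)} = 7 + S$ ($A{\left(Z,S \right)} = S + 7 = 7 + S$)
$U{\left(K \right)} = K \left(7 + K\right)$
$\left(25005 - 11927\right) \left(16595 + U{\left(130 \right)}\right) = \left(25005 - 11927\right) \left(16595 + 130 \left(7 + 130\right)\right) = 13078 \left(16595 + 130 \cdot 137\right) = 13078 \left(16595 + 17810\right) = 13078 \cdot 34405 = 449948590$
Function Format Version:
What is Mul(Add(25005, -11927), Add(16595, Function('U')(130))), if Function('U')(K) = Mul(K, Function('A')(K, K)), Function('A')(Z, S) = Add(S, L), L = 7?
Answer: 449948590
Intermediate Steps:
Function('A')(Z, S) = Add(7, S) (Function('A')(Z, S) = Add(S, 7) = Add(7, S))
Function('U')(K) = Mul(K, Add(7, K))
Mul(Add(25005, -11927), Add(16595, Function('U')(130))) = Mul(Add(25005, -11927), Add(16595, Mul(130, Add(7, 130)))) = Mul(13078, Add(16595, Mul(130, 137))) = Mul(13078, Add(16595, 17810)) = Mul(13078, 34405) = 449948590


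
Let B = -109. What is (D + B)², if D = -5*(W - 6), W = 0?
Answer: 6241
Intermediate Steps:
D = 30 (D = -5*(0 - 6) = -5*(-6) = 30)
(D + B)² = (30 - 109)² = (-79)² = 6241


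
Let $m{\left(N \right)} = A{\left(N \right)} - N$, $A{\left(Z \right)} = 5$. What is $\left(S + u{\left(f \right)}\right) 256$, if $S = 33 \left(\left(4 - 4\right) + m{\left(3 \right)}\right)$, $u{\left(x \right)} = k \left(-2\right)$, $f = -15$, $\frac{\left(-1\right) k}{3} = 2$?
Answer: $19968$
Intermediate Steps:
$k = -6$ ($k = \left(-3\right) 2 = -6$)
$m{\left(N \right)} = 5 - N$
$u{\left(x \right)} = 12$ ($u{\left(x \right)} = \left(-6\right) \left(-2\right) = 12$)
$S = 66$ ($S = 33 \left(\left(4 - 4\right) + \left(5 - 3\right)\right) = 33 \left(0 + \left(5 - 3\right)\right) = 33 \left(0 + 2\right) = 33 \cdot 2 = 66$)
$\left(S + u{\left(f \right)}\right) 256 = \left(66 + 12\right) 256 = 78 \cdot 256 = 19968$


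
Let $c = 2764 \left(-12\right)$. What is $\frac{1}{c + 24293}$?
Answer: $- \frac{1}{8875} \approx -0.00011268$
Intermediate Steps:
$c = -33168$
$\frac{1}{c + 24293} = \frac{1}{-33168 + 24293} = \frac{1}{-8875} = - \frac{1}{8875}$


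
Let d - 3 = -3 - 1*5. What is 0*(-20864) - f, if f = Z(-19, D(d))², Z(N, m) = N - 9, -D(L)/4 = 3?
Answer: -784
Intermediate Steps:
d = -5 (d = 3 + (-3 - 1*5) = 3 + (-3 - 5) = 3 - 8 = -5)
D(L) = -12 (D(L) = -4*3 = -12)
Z(N, m) = -9 + N
f = 784 (f = (-9 - 19)² = (-28)² = 784)
0*(-20864) - f = 0*(-20864) - 1*784 = 0 - 784 = -784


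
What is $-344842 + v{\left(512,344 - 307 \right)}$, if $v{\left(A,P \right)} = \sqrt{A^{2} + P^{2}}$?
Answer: $-344842 + \sqrt{263513} \approx -3.4433 \cdot 10^{5}$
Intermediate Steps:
$-344842 + v{\left(512,344 - 307 \right)} = -344842 + \sqrt{512^{2} + \left(344 - 307\right)^{2}} = -344842 + \sqrt{262144 + 37^{2}} = -344842 + \sqrt{262144 + 1369} = -344842 + \sqrt{263513}$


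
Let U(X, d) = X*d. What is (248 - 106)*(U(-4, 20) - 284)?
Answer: -51688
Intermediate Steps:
(248 - 106)*(U(-4, 20) - 284) = (248 - 106)*(-4*20 - 284) = 142*(-80 - 284) = 142*(-364) = -51688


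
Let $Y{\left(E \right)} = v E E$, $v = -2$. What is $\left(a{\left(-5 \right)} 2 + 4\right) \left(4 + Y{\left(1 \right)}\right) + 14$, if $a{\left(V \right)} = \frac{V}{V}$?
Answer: $26$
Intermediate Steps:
$a{\left(V \right)} = 1$
$Y{\left(E \right)} = - 2 E^{2}$ ($Y{\left(E \right)} = - 2 E E = - 2 E^{2}$)
$\left(a{\left(-5 \right)} 2 + 4\right) \left(4 + Y{\left(1 \right)}\right) + 14 = \left(1 \cdot 2 + 4\right) \left(4 - 2 \cdot 1^{2}\right) + 14 = \left(2 + 4\right) \left(4 - 2\right) + 14 = 6 \left(4 - 2\right) + 14 = 6 \cdot 2 + 14 = 12 + 14 = 26$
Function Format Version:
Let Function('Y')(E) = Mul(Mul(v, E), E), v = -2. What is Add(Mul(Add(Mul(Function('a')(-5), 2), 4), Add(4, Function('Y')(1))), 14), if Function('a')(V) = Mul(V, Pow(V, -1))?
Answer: 26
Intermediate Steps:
Function('a')(V) = 1
Function('Y')(E) = Mul(-2, Pow(E, 2)) (Function('Y')(E) = Mul(Mul(-2, E), E) = Mul(-2, Pow(E, 2)))
Add(Mul(Add(Mul(Function('a')(-5), 2), 4), Add(4, Function('Y')(1))), 14) = Add(Mul(Add(Mul(1, 2), 4), Add(4, Mul(-2, Pow(1, 2)))), 14) = Add(Mul(Add(2, 4), Add(4, Mul(-2, 1))), 14) = Add(Mul(6, Add(4, -2)), 14) = Add(Mul(6, 2), 14) = Add(12, 14) = 26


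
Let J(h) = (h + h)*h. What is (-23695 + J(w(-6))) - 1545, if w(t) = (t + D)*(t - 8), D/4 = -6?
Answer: 327560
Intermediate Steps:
D = -24 (D = 4*(-6) = -24)
w(t) = (-24 + t)*(-8 + t) (w(t) = (t - 24)*(t - 8) = (-24 + t)*(-8 + t))
J(h) = 2*h² (J(h) = (2*h)*h = 2*h²)
(-23695 + J(w(-6))) - 1545 = (-23695 + 2*(192 + (-6)² - 32*(-6))²) - 1545 = (-23695 + 2*(192 + 36 + 192)²) - 1545 = (-23695 + 2*420²) - 1545 = (-23695 + 2*176400) - 1545 = (-23695 + 352800) - 1545 = 329105 - 1545 = 327560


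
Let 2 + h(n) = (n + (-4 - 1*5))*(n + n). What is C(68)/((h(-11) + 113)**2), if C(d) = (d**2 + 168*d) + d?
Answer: 16116/303601 ≈ 0.053083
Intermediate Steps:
C(d) = d**2 + 169*d
h(n) = -2 + 2*n*(-9 + n) (h(n) = -2 + (n + (-4 - 1*5))*(n + n) = -2 + (n + (-4 - 5))*(2*n) = -2 + (n - 9)*(2*n) = -2 + (-9 + n)*(2*n) = -2 + 2*n*(-9 + n))
C(68)/((h(-11) + 113)**2) = (68*(169 + 68))/(((-2 - 18*(-11) + 2*(-11)**2) + 113)**2) = (68*237)/(((-2 + 198 + 2*121) + 113)**2) = 16116/(((-2 + 198 + 242) + 113)**2) = 16116/((438 + 113)**2) = 16116/(551**2) = 16116/303601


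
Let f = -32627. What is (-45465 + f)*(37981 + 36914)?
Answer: -5848700340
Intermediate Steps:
(-45465 + f)*(37981 + 36914) = (-45465 - 32627)*(37981 + 36914) = -78092*74895 = -5848700340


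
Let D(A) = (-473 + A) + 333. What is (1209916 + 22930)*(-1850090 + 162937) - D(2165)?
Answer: -2079999829463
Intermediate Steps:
D(A) = -140 + A
(1209916 + 22930)*(-1850090 + 162937) - D(2165) = (1209916 + 22930)*(-1850090 + 162937) - (-140 + 2165) = 1232846*(-1687153) - 1*2025 = -2079999827438 - 2025 = -2079999829463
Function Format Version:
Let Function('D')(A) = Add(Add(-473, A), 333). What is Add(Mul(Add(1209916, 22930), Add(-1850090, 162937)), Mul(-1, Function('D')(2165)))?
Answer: -2079999829463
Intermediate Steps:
Function('D')(A) = Add(-140, A)
Add(Mul(Add(1209916, 22930), Add(-1850090, 162937)), Mul(-1, Function('D')(2165))) = Add(Mul(Add(1209916, 22930), Add(-1850090, 162937)), Mul(-1, Add(-140, 2165))) = Add(Mul(1232846, -1687153), Mul(-1, 2025)) = Add(-2079999827438, -2025) = -2079999829463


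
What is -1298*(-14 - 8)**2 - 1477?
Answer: -629709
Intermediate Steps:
-1298*(-14 - 8)**2 - 1477 = -1298*(-22)**2 - 1477 = -1298*484 - 1477 = -628232 - 1477 = -629709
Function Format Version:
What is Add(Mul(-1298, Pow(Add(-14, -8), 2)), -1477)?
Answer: -629709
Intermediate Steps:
Add(Mul(-1298, Pow(Add(-14, -8), 2)), -1477) = Add(Mul(-1298, Pow(-22, 2)), -1477) = Add(Mul(-1298, 484), -1477) = Add(-628232, -1477) = -629709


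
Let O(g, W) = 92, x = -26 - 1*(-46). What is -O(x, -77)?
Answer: -92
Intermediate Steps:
x = 20 (x = -26 + 46 = 20)
-O(x, -77) = -1*92 = -92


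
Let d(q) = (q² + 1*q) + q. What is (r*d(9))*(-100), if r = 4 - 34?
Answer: 297000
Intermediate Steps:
d(q) = q² + 2*q (d(q) = (q² + q) + q = (q + q²) + q = q² + 2*q)
r = -30
(r*d(9))*(-100) = -270*(2 + 9)*(-100) = -270*11*(-100) = -30*99*(-100) = -2970*(-100) = 297000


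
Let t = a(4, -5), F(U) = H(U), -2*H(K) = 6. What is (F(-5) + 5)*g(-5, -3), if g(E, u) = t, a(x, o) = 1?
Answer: 2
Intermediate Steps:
H(K) = -3 (H(K) = -½*6 = -3)
F(U) = -3
t = 1
g(E, u) = 1
(F(-5) + 5)*g(-5, -3) = (-3 + 5)*1 = 2*1 = 2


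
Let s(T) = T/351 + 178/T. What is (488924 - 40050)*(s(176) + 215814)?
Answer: 1496121631093283/15444 ≈ 9.6874e+10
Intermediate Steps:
s(T) = 178/T + T/351 (s(T) = T*(1/351) + 178/T = T/351 + 178/T = 178/T + T/351)
(488924 - 40050)*(s(176) + 215814) = (488924 - 40050)*((178/176 + (1/351)*176) + 215814) = 448874*((178*(1/176) + 176/351) + 215814) = 448874*((89/88 + 176/351) + 215814) = 448874*(46727/30888 + 215814) = 448874*(6666109559/30888) = 1496121631093283/15444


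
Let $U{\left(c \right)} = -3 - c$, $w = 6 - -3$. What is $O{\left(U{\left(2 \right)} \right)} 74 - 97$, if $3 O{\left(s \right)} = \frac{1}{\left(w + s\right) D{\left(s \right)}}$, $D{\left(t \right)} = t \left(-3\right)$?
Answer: $- \frac{8693}{90} \approx -96.589$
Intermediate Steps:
$D{\left(t \right)} = - 3 t$
$w = 9$ ($w = 6 + 3 = 9$)
$O{\left(s \right)} = - \frac{1}{9 s \left(9 + s\right)}$ ($O{\left(s \right)} = \frac{1}{3 \left(9 + s\right) \left(- 3 s\right)} = \frac{1}{3 \left(- 3 s \left(9 + s\right)\right)} = \frac{\left(- \frac{1}{3}\right) \frac{1}{s} \frac{1}{9 + s}}{3} = - \frac{1}{9 s \left(9 + s\right)}$)
$O{\left(U{\left(2 \right)} \right)} 74 - 97 = - \frac{1}{9 \left(-3 - 2\right) \left(9 - 5\right)} 74 - 97 = - \frac{1}{9 \left(-5\right) \left(9 - 5\right)} 74 - 97 = \left(- \frac{1}{9}\right) \left(- \frac{1}{5}\right) \frac{1}{4} \cdot 74 - 97 = \frac{1}{180} \cdot 74 - 97 = \frac{37}{90} - 97 = - \frac{8693}{90}$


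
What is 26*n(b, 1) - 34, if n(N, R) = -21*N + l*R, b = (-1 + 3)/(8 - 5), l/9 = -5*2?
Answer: -2738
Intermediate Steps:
l = -90 (l = 9*(-5*2) = 9*(-10) = -90)
b = 2/3 ≈ 0.66667
n(N, R) = -90*R - 21*N (n(N, R) = -21*N - 90*R = -90*R - 21*N)
26*n(b, 1) - 34 = 26*(-90*1 - 21*2/3) - 34 = 26*(-90 - 14) - 34 = 26*(-104) - 34 = -2704 - 34 = -2738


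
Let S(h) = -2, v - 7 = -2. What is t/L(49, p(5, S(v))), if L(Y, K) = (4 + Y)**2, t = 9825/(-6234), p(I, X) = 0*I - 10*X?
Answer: -3275/5837102 ≈ -0.00056107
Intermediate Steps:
v = 5 (v = 7 - 2 = 5)
p(I, X) = -10*X (p(I, X) = 0 - 10*X = -10*X)
t = -3275/2078 (t = 9825*(-1/6234) = -3275/2078 ≈ -1.5760)
t/L(49, p(5, S(v))) = -3275/(2078*(4 + 49)**2) = -3275/(2078*(53**2)) = -3275/2078/2809 = -3275/2078*1/2809 = -3275/5837102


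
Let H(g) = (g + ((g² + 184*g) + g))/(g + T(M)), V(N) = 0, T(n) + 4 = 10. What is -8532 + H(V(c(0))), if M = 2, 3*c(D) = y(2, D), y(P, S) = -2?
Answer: -8532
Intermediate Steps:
c(D) = -⅔ (c(D) = (⅓)*(-2) = -⅔)
T(n) = 6 (T(n) = -4 + 10 = 6)
H(g) = (g² + 186*g)/(6 + g) (H(g) = (g + ((g² + 184*g) + g))/(g + 6) = (g + (g² + 185*g))/(6 + g) = (g² + 186*g)/(6 + g))
-8532 + H(V(c(0))) = -8532 + 0*(186 + 0)/(6 + 0) = -8532 + 0*186/6 = -8532 + 0*(⅙)*186 = -8532 + 0 = -8532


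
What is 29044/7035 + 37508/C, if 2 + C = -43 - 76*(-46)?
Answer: 52014232/3468255 ≈ 14.997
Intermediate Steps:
C = 3451 (C = -2 + (-43 - 76*(-46)) = -2 + (-43 + 3496) = -2 + 3453 = 3451)
29044/7035 + 37508/C = 29044/7035 + 37508/3451 = 52014232/3468255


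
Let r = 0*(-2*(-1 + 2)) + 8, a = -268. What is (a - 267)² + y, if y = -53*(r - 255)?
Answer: 299316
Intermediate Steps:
r = 8 (r = 0*(-2*1) + 8 = 0*(-2) + 8 = 0 + 8 = 8)
y = 13091 (y = -53*(8 - 255) = -53*(-247) = 13091)
(a - 267)² + y = (-268 - 267)² + 13091 = (-535)² + 13091 = 286225 + 13091 = 299316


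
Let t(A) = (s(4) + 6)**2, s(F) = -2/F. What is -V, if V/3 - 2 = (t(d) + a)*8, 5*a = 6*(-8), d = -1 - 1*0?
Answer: -2508/5 ≈ -501.60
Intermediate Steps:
d = -1 (d = -1 + 0 = -1)
a = -48/5 (a = (6*(-8))/5 = (1/5)*(-48) = -48/5 ≈ -9.6000)
t(A) = 121/4 (t(A) = (-2/4 + 6)**2 = (-2*1/4 + 6)**2 = (-1/2 + 6)**2 = (11/2)**2 = 121/4)
V = 2508/5 (V = 6 + 3*((121/4 - 48/5)*8) = 6 + 3*((413/20)*8) = 6 + 3*(826/5) = 6 + 2478/5 = 2508/5 ≈ 501.60)
-V = -1*2508/5 = -2508/5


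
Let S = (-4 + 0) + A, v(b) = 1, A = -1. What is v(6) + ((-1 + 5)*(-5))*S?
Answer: 101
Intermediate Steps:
S = -5 (S = (-4 + 0) - 1 = -4 - 1 = -5)
v(6) + ((-1 + 5)*(-5))*S = 1 + ((-1 + 5)*(-5))*(-5) = 1 + (4*(-5))*(-5) = 1 - 20*(-5) = 1 + 100 = 101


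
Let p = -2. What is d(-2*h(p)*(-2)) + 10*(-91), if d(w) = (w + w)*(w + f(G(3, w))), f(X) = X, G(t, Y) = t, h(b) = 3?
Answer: -550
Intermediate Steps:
d(w) = 2*w*(3 + w) (d(w) = (w + w)*(w + 3) = (2*w)*(3 + w) = 2*w*(3 + w))
d(-2*h(p)*(-2)) + 10*(-91) = 2*(-2*3*(-2))*(3 - 2*3*(-2)) + 10*(-91) = 2*(-6*(-2))*(3 - 6*(-2)) - 910 = 2*12*(3 + 12) - 910 = 2*12*15 - 910 = 360 - 910 = -550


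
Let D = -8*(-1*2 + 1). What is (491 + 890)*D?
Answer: 11048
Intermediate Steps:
D = 8 (D = -8*(-2 + 1) = -8*(-1) = 8)
(491 + 890)*D = (491 + 890)*8 = 1381*8 = 11048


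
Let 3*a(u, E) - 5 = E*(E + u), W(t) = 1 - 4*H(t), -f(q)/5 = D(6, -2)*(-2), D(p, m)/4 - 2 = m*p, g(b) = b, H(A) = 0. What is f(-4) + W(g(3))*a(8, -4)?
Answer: -1211/3 ≈ -403.67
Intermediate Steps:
D(p, m) = 8 + 4*m*p (D(p, m) = 8 + 4*(m*p) = 8 + 4*m*p)
f(q) = -400 (f(q) = -5*(8 + 4*(-2)*6)*(-2) = -5*(8 - 48)*(-2) = -(-200)*(-2) = -5*80 = -400)
W(t) = 1 (W(t) = 1 - 4*0 = 1 + 0 = 1)
a(u, E) = 5/3 + E*(E + u)/3 (a(u, E) = 5/3 + (E*(E + u))/3 = 5/3 + E*(E + u)/3)
f(-4) + W(g(3))*a(8, -4) = -400 + 1*(5/3 + (⅓)*(-4)² + (⅓)*(-4)*8) = -400 + 1*(5/3 + (⅓)*16 - 32/3) = -400 + 1*(5/3 + 16/3 - 32/3) = -400 + 1*(-11/3) = -400 - 11/3 = -1211/3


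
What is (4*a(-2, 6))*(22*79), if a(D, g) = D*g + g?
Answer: -41712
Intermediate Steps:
a(D, g) = g + D*g
(4*a(-2, 6))*(22*79) = (4*(6*(1 - 2)))*(22*79) = (4*(6*(-1)))*1738 = (4*(-6))*1738 = -24*1738 = -41712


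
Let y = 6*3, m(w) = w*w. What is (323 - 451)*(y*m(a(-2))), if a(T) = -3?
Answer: -20736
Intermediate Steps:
m(w) = w²
y = 18
(323 - 451)*(y*m(a(-2))) = (323 - 451)*(18*(-3)²) = -2304*9 = -128*162 = -20736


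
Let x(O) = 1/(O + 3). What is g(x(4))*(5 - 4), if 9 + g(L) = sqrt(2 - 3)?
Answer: -9 + I ≈ -9.0 + 1.0*I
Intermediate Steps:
x(O) = 1/(3 + O)
g(L) = -9 + I (g(L) = -9 + sqrt(2 - 3) = -9 + sqrt(-1) = -9 + I)
g(x(4))*(5 - 4) = (-9 + I)*(5 - 4) = (-9 + I)*1 = -9 + I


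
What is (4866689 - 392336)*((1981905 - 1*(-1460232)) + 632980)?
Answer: 18233511974301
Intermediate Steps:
(4866689 - 392336)*((1981905 - 1*(-1460232)) + 632980) = 4474353*((1981905 + 1460232) + 632980) = 4474353*(3442137 + 632980) = 4474353*4075117 = 18233511974301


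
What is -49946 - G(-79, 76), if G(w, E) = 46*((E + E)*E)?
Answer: -581338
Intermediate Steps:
G(w, E) = 92*E² (G(w, E) = 46*((2*E)*E) = 46*(2*E²) = 92*E²)
-49946 - G(-79, 76) = -49946 - 92*76² = -49946 - 92*5776 = -49946 - 1*531392 = -49946 - 531392 = -581338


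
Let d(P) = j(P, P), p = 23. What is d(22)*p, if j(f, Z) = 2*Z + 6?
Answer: 1150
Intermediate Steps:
j(f, Z) = 6 + 2*Z
d(P) = 6 + 2*P
d(22)*p = (6 + 2*22)*23 = (6 + 44)*23 = 50*23 = 1150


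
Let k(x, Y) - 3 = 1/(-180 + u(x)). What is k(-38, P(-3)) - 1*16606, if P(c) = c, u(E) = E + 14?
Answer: -3387013/204 ≈ -16603.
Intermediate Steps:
u(E) = 14 + E
k(x, Y) = 3 + 1/(-166 + x) (k(x, Y) = 3 + 1/(-180 + (14 + x)) = 3 + 1/(-166 + x))
k(-38, P(-3)) - 1*16606 = (-497 + 3*(-38))/(-166 - 38) - 1*16606 = (-497 - 114)/(-204) - 16606 = -1/204*(-611) - 16606 = 611/204 - 16606 = -3387013/204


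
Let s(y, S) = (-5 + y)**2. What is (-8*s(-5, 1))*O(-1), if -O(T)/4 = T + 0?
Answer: -3200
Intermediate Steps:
O(T) = -4*T (O(T) = -4*(T + 0) = -4*T)
(-8*s(-5, 1))*O(-1) = (-8*(-5 - 5)**2)*(-4*(-1)) = -8*(-10)**2*4 = -8*100*4 = -800*4 = -3200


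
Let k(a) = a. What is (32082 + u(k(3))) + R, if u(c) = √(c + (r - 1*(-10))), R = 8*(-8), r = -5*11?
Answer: 32018 + I*√42 ≈ 32018.0 + 6.4807*I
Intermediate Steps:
r = -55
R = -64
u(c) = √(-45 + c) (u(c) = √(c + (-55 - 1*(-10))) = √(c + (-55 + 10)) = √(c - 45) = √(-45 + c))
(32082 + u(k(3))) + R = (32082 + √(-45 + 3)) - 64 = (32082 + √(-42)) - 64 = (32082 + I*√42) - 64 = 32018 + I*√42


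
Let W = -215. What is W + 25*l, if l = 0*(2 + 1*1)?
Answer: -215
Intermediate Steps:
l = 0 (l = 0*(2 + 1) = 0*3 = 0)
W + 25*l = -215 + 25*0 = -215 + 0 = -215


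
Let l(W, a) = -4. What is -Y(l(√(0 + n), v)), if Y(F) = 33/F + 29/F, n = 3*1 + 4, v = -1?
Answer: 31/2 ≈ 15.500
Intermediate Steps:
n = 7 (n = 3 + 4 = 7)
Y(F) = 62/F
-Y(l(√(0 + n), v)) = -62/(-4) = -62*(-1)/4 = -1*(-31/2) = 31/2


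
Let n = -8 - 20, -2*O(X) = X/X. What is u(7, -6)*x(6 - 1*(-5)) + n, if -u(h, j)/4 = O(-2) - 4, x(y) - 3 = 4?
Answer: 98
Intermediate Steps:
O(X) = -1/2 (O(X) = -X/(2*X) = -1/2*1 = -1/2)
x(y) = 7 (x(y) = 3 + 4 = 7)
u(h, j) = 18 (u(h, j) = -4*(-1/2 - 4) = -4*(-9/2) = 18)
n = -28
u(7, -6)*x(6 - 1*(-5)) + n = 18*7 - 28 = 126 - 28 = 98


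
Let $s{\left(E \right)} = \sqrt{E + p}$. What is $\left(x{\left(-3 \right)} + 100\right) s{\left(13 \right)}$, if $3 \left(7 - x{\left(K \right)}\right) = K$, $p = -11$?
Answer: $108 \sqrt{2} \approx 152.74$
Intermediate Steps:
$x{\left(K \right)} = 7 - \frac{K}{3}$
$s{\left(E \right)} = \sqrt{-11 + E}$ ($s{\left(E \right)} = \sqrt{E - 11} = \sqrt{-11 + E}$)
$\left(x{\left(-3 \right)} + 100\right) s{\left(13 \right)} = \left(\left(7 - -1\right) + 100\right) \sqrt{-11 + 13} = \left(\left(7 + 1\right) + 100\right) \sqrt{2} = \left(8 + 100\right) \sqrt{2} = 108 \sqrt{2}$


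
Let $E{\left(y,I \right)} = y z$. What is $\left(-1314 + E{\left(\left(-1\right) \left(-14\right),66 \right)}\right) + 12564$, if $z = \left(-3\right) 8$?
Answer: $10914$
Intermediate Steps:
$z = -24$
$E{\left(y,I \right)} = - 24 y$ ($E{\left(y,I \right)} = y \left(-24\right) = - 24 y$)
$\left(-1314 + E{\left(\left(-1\right) \left(-14\right),66 \right)}\right) + 12564 = \left(-1314 - 24 \left(\left(-1\right) \left(-14\right)\right)\right) + 12564 = \left(-1314 - 336\right) + 12564 = -1650 + 12564 = 10914$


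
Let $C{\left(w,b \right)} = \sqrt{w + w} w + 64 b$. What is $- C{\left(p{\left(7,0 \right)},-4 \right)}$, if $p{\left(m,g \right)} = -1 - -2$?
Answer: $256 - \sqrt{2} \approx 254.59$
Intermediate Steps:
$p{\left(m,g \right)} = 1$ ($p{\left(m,g \right)} = -1 + 2 = 1$)
$C{\left(w,b \right)} = 64 b + \sqrt{2} w^{\frac{3}{2}}$ ($C{\left(w,b \right)} = \sqrt{2 w} w + 64 b = \sqrt{2} \sqrt{w} w + 64 b = \sqrt{2} w^{\frac{3}{2}} + 64 b = 64 b + \sqrt{2} w^{\frac{3}{2}}$)
$- C{\left(p{\left(7,0 \right)},-4 \right)} = - (64 \left(-4\right) + \sqrt{2} \cdot 1^{\frac{3}{2}}) = - (-256 + \sqrt{2} \cdot 1) = - (-256 + \sqrt{2}) = 256 - \sqrt{2}$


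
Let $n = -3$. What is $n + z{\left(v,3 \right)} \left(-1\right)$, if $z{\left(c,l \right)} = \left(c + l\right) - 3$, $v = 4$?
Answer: $-7$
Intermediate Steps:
$z{\left(c,l \right)} = -3 + c + l$
$n + z{\left(v,3 \right)} \left(-1\right) = -3 + \left(-3 + 4 + 3\right) \left(-1\right) = -3 + 4 \left(-1\right) = -3 - 4 = -7$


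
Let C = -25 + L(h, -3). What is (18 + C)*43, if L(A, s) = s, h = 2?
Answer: -430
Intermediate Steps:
C = -28 (C = -25 - 3 = -28)
(18 + C)*43 = (18 - 28)*43 = -10*43 = -430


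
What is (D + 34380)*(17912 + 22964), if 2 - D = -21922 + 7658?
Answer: 1988453896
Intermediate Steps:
D = 14266 (D = 2 - (-21922 + 7658) = 2 - 1*(-14264) = 2 + 14264 = 14266)
(D + 34380)*(17912 + 22964) = (14266 + 34380)*(17912 + 22964) = 48646*40876 = 1988453896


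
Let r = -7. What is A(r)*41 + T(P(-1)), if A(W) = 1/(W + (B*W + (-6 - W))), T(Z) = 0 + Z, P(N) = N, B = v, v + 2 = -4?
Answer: 5/36 ≈ 0.13889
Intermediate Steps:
v = -6 (v = -2 - 4 = -6)
B = -6
T(Z) = Z
A(W) = 1/(-6 - 6*W) (A(W) = 1/(W + (-6*W + (-6 - W))) = 1/(W + (-6 - 7*W)) = 1/(-6 - 6*W))
A(r)*41 + T(P(-1)) = -1/(6 + 6*(-7))*41 - 1 = -1/(6 - 42)*41 - 1 = -1/(-36)*41 - 1 = -1*(-1/36)*41 - 1 = (1/36)*41 - 1 = 41/36 - 1 = 5/36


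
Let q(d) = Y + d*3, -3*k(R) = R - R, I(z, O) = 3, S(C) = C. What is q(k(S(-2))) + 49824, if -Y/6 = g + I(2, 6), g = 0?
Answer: 49806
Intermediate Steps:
Y = -18 (Y = -6*(0 + 3) = -6*3 = -18)
k(R) = 0 (k(R) = -(R - R)/3 = -1/3*0 = 0)
q(d) = -18 + 3*d (q(d) = -18 + d*3 = -18 + 3*d)
q(k(S(-2))) + 49824 = (-18 + 3*0) + 49824 = (-18 + 0) + 49824 = -18 + 49824 = 49806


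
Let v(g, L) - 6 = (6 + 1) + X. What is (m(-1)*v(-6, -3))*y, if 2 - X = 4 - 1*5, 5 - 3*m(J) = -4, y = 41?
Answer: 1968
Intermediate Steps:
m(J) = 3 (m(J) = 5/3 - ⅓*(-4) = 5/3 + 4/3 = 3)
X = 3 (X = 2 - (4 - 1*5) = 2 - (4 - 5) = 2 - 1*(-1) = 2 + 1 = 3)
v(g, L) = 16 (v(g, L) = 6 + ((6 + 1) + 3) = 6 + (7 + 3) = 6 + 10 = 16)
(m(-1)*v(-6, -3))*y = (3*16)*41 = 48*41 = 1968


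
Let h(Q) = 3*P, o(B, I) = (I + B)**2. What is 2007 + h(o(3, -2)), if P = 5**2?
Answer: 2082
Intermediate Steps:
o(B, I) = (B + I)**2
P = 25
h(Q) = 75 (h(Q) = 3*25 = 75)
2007 + h(o(3, -2)) = 2007 + 75 = 2082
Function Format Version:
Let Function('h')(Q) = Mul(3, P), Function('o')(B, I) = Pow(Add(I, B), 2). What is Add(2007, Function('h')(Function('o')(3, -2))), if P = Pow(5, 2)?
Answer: 2082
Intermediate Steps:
Function('o')(B, I) = Pow(Add(B, I), 2)
P = 25
Function('h')(Q) = 75 (Function('h')(Q) = Mul(3, 25) = 75)
Add(2007, Function('h')(Function('o')(3, -2))) = Add(2007, 75) = 2082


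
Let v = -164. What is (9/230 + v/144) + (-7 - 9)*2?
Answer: -137033/4140 ≈ -33.100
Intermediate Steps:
(9/230 + v/144) + (-7 - 9)*2 = (9/230 - 164/144) + (-7 - 9)*2 = (9*(1/230) - 164*1/144) - 16*2 = (9/230 - 41/36) - 32 = -4553/4140 - 32 = -137033/4140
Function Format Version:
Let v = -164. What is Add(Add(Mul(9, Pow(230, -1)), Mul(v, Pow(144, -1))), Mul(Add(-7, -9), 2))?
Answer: Rational(-137033, 4140) ≈ -33.100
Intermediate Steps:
Add(Add(Mul(9, Pow(230, -1)), Mul(v, Pow(144, -1))), Mul(Add(-7, -9), 2)) = Add(Add(Mul(9, Pow(230, -1)), Mul(-164, Pow(144, -1))), Mul(Add(-7, -9), 2)) = Add(Add(Mul(9, Rational(1, 230)), Mul(-164, Rational(1, 144))), Mul(-16, 2)) = Add(Add(Rational(9, 230), Rational(-41, 36)), -32) = Add(Rational(-4553, 4140), -32) = Rational(-137033, 4140)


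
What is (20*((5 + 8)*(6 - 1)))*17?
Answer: 22100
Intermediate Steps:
(20*((5 + 8)*(6 - 1)))*17 = (20*(13*5))*17 = (20*65)*17 = 1300*17 = 22100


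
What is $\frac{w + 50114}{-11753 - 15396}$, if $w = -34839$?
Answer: $- \frac{15275}{27149} \approx -0.56264$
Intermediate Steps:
$\frac{w + 50114}{-11753 - 15396} = \frac{-34839 + 50114}{-11753 - 15396} = \frac{15275}{-27149} = 15275 \left(- \frac{1}{27149}\right) = - \frac{15275}{27149}$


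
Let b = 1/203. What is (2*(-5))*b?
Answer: -10/203 ≈ -0.049261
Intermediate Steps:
b = 1/203 ≈ 0.0049261
(2*(-5))*b = (2*(-5))*(1/203) = -10*1/203 = -10/203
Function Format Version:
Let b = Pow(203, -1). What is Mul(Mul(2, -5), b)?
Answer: Rational(-10, 203) ≈ -0.049261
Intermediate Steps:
b = Rational(1, 203) ≈ 0.0049261
Mul(Mul(2, -5), b) = Mul(Mul(2, -5), Rational(1, 203)) = Mul(-10, Rational(1, 203)) = Rational(-10, 203)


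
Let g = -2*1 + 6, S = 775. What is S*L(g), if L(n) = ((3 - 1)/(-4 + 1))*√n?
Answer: -3100/3 ≈ -1033.3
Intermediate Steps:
g = 4 (g = -2 + 6 = 4)
L(n) = -2*√n/3 (L(n) = (2/(-3))*√n = (2*(-⅓))*√n = -2*√n/3)
S*L(g) = 775*(-2*√4/3) = 775*(-⅔*2) = 775*(-4/3) = -3100/3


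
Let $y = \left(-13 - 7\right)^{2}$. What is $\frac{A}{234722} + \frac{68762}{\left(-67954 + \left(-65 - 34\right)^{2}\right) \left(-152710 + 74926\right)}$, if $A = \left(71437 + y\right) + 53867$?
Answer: $\frac{142155553378093}{265433786509836} \approx 0.53556$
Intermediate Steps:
$y = 400$ ($y = \left(-20\right)^{2} = 400$)
$A = 125704$ ($A = \left(71437 + 400\right) + 53867 = 71837 + 53867 = 125704$)
$\frac{A}{234722} + \frac{68762}{\left(-67954 + \left(-65 - 34\right)^{2}\right) \left(-152710 + 74926\right)} = \frac{125704}{234722} + \frac{68762}{\left(-67954 + \left(-65 - 34\right)^{2}\right) \left(-152710 + 74926\right)} = 125704 \cdot \frac{1}{234722} + \frac{68762}{\left(-67954 + \left(-99\right)^{2}\right) \left(-77784\right)} = \frac{62852}{117361} + \frac{68762}{\left(-67954 + 9801\right) \left(-77784\right)} = \frac{62852}{117361} + \frac{68762}{\left(-58153\right) \left(-77784\right)} = \frac{62852}{117361} + \frac{68762}{4523372952} = \frac{62852}{117361} + 68762 \cdot \frac{1}{4523372952} = \frac{62852}{117361} + \frac{34381}{2261686476} = \frac{142155553378093}{265433786509836}$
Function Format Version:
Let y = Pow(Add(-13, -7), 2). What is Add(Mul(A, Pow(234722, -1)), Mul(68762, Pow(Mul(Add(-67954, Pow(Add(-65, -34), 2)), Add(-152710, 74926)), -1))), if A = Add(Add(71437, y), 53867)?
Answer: Rational(142155553378093, 265433786509836) ≈ 0.53556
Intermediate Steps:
y = 400 (y = Pow(-20, 2) = 400)
A = 125704 (A = Add(Add(71437, 400), 53867) = Add(71837, 53867) = 125704)
Add(Mul(A, Pow(234722, -1)), Mul(68762, Pow(Mul(Add(-67954, Pow(Add(-65, -34), 2)), Add(-152710, 74926)), -1))) = Add(Mul(125704, Pow(234722, -1)), Mul(68762, Pow(Mul(Add(-67954, Pow(Add(-65, -34), 2)), Add(-152710, 74926)), -1))) = Add(Mul(125704, Rational(1, 234722)), Mul(68762, Pow(Mul(Add(-67954, Pow(-99, 2)), -77784), -1))) = Add(Rational(62852, 117361), Mul(68762, Pow(Mul(Add(-67954, 9801), -77784), -1))) = Add(Rational(62852, 117361), Mul(68762, Pow(Mul(-58153, -77784), -1))) = Add(Rational(62852, 117361), Mul(68762, Pow(4523372952, -1))) = Add(Rational(62852, 117361), Mul(68762, Rational(1, 4523372952))) = Add(Rational(62852, 117361), Rational(34381, 2261686476)) = Rational(142155553378093, 265433786509836)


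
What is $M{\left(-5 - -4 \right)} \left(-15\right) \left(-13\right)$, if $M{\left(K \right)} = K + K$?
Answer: $-390$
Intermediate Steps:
$M{\left(K \right)} = 2 K$
$M{\left(-5 - -4 \right)} \left(-15\right) \left(-13\right) = 2 \left(-5 - -4\right) \left(-15\right) \left(-13\right) = 2 \left(-5 + 4\right) \left(-15\right) \left(-13\right) = 2 \left(-1\right) \left(-15\right) \left(-13\right) = \left(-2\right) \left(-15\right) \left(-13\right) = 30 \left(-13\right) = -390$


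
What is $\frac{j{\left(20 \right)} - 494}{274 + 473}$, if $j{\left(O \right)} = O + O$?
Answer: $- \frac{454}{747} \approx -0.60776$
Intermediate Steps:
$j{\left(O \right)} = 2 O$
$\frac{j{\left(20 \right)} - 494}{274 + 473} = \frac{2 \cdot 20 - 494}{274 + 473} = \frac{40 - 494}{747} = \left(-454\right) \frac{1}{747} = - \frac{454}{747}$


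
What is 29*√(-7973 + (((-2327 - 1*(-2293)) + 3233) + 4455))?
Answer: 29*I*√319 ≈ 517.96*I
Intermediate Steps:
29*√(-7973 + (((-2327 - 1*(-2293)) + 3233) + 4455)) = 29*√(-7973 + (((-2327 + 2293) + 3233) + 4455)) = 29*√(-7973 + ((-34 + 3233) + 4455)) = 29*√(-7973 + (3199 + 4455)) = 29*√(-7973 + 7654) = 29*√(-319) = 29*(I*√319) = 29*I*√319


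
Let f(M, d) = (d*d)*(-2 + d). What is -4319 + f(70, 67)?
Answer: 287466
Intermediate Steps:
f(M, d) = d²*(-2 + d)
-4319 + f(70, 67) = -4319 + 67²*(-2 + 67) = -4319 + 4489*65 = -4319 + 291785 = 287466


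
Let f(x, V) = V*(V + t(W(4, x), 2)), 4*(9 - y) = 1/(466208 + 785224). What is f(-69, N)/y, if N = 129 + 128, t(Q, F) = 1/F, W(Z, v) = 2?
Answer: 331266564720/45051551 ≈ 7353.1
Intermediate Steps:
y = 45051551/5005728 (y = 9 - 1/(4*(466208 + 785224)) = 9 - ¼/1251432 = 9 - ¼*1/1251432 = 9 - 1/5005728 = 45051551/5005728 ≈ 9.0000)
N = 257
f(x, V) = V*(½ + V) (f(x, V) = V*(V + 1/2) = V*(V + ½) = V*(½ + V))
f(-69, N)/y = (257*(½ + 257))/(45051551/5005728) = (257*(515/2))*(5005728/45051551) = (132355/2)*(5005728/45051551) = 331266564720/45051551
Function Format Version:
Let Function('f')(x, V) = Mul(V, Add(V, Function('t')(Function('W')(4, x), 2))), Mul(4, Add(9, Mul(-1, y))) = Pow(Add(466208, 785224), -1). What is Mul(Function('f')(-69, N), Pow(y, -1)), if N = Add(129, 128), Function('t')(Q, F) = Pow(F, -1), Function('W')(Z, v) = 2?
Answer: Rational(331266564720, 45051551) ≈ 7353.1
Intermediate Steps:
y = Rational(45051551, 5005728) (y = Add(9, Mul(Rational(-1, 4), Pow(Add(466208, 785224), -1))) = Add(9, Mul(Rational(-1, 4), Pow(1251432, -1))) = Add(9, Mul(Rational(-1, 4), Rational(1, 1251432))) = Add(9, Rational(-1, 5005728)) = Rational(45051551, 5005728) ≈ 9.0000)
N = 257
Function('f')(x, V) = Mul(V, Add(Rational(1, 2), V)) (Function('f')(x, V) = Mul(V, Add(V, Pow(2, -1))) = Mul(V, Add(V, Rational(1, 2))) = Mul(V, Add(Rational(1, 2), V)))
Mul(Function('f')(-69, N), Pow(y, -1)) = Mul(Mul(257, Add(Rational(1, 2), 257)), Pow(Rational(45051551, 5005728), -1)) = Mul(Mul(257, Rational(515, 2)), Rational(5005728, 45051551)) = Mul(Rational(132355, 2), Rational(5005728, 45051551)) = Rational(331266564720, 45051551)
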